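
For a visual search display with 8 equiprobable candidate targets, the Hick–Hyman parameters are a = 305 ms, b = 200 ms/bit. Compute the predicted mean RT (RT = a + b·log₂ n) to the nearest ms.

log₂(8) = 3 bits, so RT = 305 + 200 × 3 ≈ 905.000 ms.

905 ms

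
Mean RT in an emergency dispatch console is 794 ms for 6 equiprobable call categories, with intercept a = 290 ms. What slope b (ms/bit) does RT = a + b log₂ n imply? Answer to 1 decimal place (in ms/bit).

b = (794 − 290) / log₂(6) = 504 / 2.5850 = 194.974 ms/bit.

195.0 ms/bit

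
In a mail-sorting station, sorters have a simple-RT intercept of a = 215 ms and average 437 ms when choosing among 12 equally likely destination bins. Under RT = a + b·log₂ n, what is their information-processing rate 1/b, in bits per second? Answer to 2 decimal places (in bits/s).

Choice component = 437 − 215 = 222 ms over log₂(12) = 3.5850 bits.
b = 222 / 3.5850 = 61.925 ms/bit, so 1/b = 16.148 bits/s.

16.15 bits/s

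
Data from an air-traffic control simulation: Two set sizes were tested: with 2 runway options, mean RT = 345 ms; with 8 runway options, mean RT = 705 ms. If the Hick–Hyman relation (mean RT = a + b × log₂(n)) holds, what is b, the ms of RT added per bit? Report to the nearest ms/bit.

180 ms/bit

Slope: b = (705 − 345) / (log₂ 8 − log₂ 2) = 360/2.0000 = 180 ms/bit.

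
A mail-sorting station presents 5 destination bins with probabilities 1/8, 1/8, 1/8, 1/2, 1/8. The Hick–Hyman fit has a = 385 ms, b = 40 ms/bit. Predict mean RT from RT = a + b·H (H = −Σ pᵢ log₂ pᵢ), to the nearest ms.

H = −Σ pᵢ log₂ pᵢ = 0.125·3 + 0.125·3 + 0.125·3 + 0.5·1 + 0.125·3 = 2.000 bits.
RT = 385 + 40 × 2.000 = 465.00 ms.

465 ms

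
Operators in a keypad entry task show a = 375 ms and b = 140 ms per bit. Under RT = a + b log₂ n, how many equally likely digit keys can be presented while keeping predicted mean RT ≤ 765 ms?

140·log₂ n ≤ 765 − 375 = 390, giving log₂ n ≤ 2.7857 and n ≤ 6.896. The largest whole number is 6.

6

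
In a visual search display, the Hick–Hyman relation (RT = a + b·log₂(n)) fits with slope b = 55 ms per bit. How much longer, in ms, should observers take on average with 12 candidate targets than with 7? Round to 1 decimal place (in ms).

42.8 ms

ΔRT = (a + b log₂ n₂) − (a + b log₂ n₁) = b·(log₂ n₂ − log₂ n₁).
log₂(12) − log₂(7) = 3.5850 − 2.8074 = 0.7776.
ΔRT = 55 × 0.7776 = 42.768 ms.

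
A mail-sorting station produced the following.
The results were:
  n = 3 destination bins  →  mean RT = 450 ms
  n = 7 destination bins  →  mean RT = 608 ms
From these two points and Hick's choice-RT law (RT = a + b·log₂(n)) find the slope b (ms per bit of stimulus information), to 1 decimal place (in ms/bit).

The slope on a log₂ axis is (608 − 450) / (2.8074 − 1.5850) = 129.255 ms/bit.

129.3 ms/bit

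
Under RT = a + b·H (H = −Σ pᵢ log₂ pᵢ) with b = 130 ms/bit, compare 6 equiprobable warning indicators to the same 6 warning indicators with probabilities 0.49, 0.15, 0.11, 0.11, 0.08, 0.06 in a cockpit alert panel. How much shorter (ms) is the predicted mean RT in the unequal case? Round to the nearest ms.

56 ms

The RT saving is b·ΔH. Equiprobable H₀ = log₂(6) = 2.5850 bits; with the given probabilities H = 2.1504 bits.
b·(H₀ − H) = 130 × (2.5850 − 2.1504) = 56.49 ms.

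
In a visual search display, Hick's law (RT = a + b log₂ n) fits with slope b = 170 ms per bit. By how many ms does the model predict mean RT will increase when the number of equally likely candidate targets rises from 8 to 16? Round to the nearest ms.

ΔRT = (a + b log₂ n₂) − (a + b log₂ n₁) = b·(log₂ n₂ − log₂ n₁).
log₂(16) − log₂(8) = log₂(16/8) = log₂(2) = 1.
ΔRT = 170 × 1.0000 = 170.000 ms.

170 ms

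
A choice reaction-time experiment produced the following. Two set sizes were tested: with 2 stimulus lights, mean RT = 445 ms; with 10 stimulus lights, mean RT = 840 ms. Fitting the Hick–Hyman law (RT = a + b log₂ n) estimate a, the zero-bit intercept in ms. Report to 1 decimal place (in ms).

274.9 ms

Slope: b = (840 − 445) / (log₂ 10 − log₂ 2) = 395/2.3219 = 170.117 ms/bit.
a = RT₁ − b·log₂ n₁ = 445 − 170.117 × 1 = 274.883 ms.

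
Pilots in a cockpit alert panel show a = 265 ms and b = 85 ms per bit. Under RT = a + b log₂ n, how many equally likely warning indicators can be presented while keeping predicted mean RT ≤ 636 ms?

85·log₂ n ≤ 636 − 265 = 371, giving log₂ n ≤ 4.3647 and n ≤ 20.602. The largest whole number is 20.

20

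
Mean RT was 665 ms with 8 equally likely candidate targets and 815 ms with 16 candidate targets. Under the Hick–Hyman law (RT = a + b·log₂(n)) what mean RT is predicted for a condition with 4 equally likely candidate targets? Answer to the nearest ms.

515 ms

With log₂ n on the abscissa the relation is linear; from the two conditions:
  b = (815 − 665) / (log₂ 16 − log₂ 8) = 150 / (4 − 3) = 150 ms/bit
  a = 665 − 150 × 3 = 215 ms
Then RT(4) = 215 + 150 × log₂ 4 = 215 + 150 × 2 ≈ 515.000 ms.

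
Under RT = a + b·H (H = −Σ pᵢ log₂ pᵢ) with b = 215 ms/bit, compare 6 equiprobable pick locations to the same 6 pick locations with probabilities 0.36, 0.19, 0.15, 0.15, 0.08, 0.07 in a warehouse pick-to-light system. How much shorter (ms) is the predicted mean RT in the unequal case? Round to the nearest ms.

Equiprobable entropy H₀ = log₂ 6 = 2.5850 bits.
Skewed entropy H = −Σ pᵢ log₂ pᵢ = 2.3670 bits.
ΔRT = b·(H₀ − H) = 215 × 0.2180 = 46.86 ms.

47 ms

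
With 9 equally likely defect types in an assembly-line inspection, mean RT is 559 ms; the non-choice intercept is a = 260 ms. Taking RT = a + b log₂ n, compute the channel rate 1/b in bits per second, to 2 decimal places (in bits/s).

10.60 bits/s

b = (559 − 260)/log₂ 9 = 299/3.1699 = 94.324 ms per bit = 0.09432 s/bit; the reciprocal is 10.602 bits/s.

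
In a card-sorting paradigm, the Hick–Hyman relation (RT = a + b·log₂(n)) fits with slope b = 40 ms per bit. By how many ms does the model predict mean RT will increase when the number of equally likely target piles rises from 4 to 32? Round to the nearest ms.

The intercept a cancels: ΔRT = b·(log₂ n₂ − log₂ n₁) = b·log₂(n₂/n₁).
log₂(32) − log₂(4) = log₂(32/4) = log₂(8) = 3.
ΔRT = 40 × 3.0000 = 120.000 ms.

120 ms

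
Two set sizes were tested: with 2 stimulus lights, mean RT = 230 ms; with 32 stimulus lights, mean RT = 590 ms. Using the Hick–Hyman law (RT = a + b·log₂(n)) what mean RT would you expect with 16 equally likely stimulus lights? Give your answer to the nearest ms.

RT is linear in log₂ n, so two points fix the line:
  b = (590 − 230) / (log₂ 32 − log₂ 2) = 360 / (5 − 1) = 90 ms/bit
  a = 230 − 90 × 1 = 140 ms
Then RT(16) = 140 + 90 × log₂ 16 = 140 + 90 × 4 ≈ 500.000 ms.

500 ms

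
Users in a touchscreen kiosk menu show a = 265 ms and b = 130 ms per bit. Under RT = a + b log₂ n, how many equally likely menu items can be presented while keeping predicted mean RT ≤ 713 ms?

10

Set 265 + 130·log₂ n ≤ 713 → log₂ n ≤ (713 − 265)/130 = 3.4462.
So n ≤ 2^3.4462 = 10.899; the largest integer n is 10.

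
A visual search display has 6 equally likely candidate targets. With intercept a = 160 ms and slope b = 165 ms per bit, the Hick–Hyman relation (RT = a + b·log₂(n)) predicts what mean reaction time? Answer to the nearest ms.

log₂(6) = 2.5850 bits, so RT = 160 + 165 × 2.5850 ≈ 586.519 ms.

587 ms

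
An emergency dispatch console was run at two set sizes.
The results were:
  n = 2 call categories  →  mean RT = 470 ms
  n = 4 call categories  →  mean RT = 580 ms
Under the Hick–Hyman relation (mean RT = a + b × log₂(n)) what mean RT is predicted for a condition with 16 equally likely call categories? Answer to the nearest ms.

800 ms

Fit slope and intercept:
  b = (580 − 470) / (log₂ 4 − log₂ 2) = 110 / (2 − 1) = 110 ms/bit
  a = 470 − 110 × 1 = 360 ms
Then RT(16) = 360 + 110 × log₂ 16 = 360 + 110 × 4 ≈ 800.000 ms.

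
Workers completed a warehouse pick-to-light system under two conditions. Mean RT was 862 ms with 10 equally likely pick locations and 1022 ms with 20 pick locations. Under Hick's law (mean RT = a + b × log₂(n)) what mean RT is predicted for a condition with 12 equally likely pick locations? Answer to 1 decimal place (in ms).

RT is linear in log₂ n, so two points fix the line:
  b = (1022 − 862) / (log₂ 20 − log₂ 10) = 160 / (4.3219 − 3.3219) = 160.000 ms/bit
  a = 862 − 160.000 × 3.3219 = 330.492 ms
Then RT(12) = 330.492 + 160.000 × log₂ 12 = 330.492 + 160.000 × 3.5850 ≈ 904.086 ms.

904.1 ms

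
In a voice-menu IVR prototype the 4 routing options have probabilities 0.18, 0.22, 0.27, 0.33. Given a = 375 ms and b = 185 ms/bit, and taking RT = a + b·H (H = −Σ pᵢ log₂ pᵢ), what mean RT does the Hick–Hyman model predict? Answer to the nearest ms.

H = 0.18·log₂(1/0.18) + 0.22·log₂(1/0.22) + 0.27·log₂(1/0.27) + 0.33·log₂(1/0.33) = 1.9637 bits.
RT = 375 + 185 × 1.9637 = 738.29 ms.

738 ms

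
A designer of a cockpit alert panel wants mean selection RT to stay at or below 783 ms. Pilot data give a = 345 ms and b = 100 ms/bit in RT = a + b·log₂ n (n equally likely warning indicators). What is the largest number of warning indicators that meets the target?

20

Information budget: (783 − 345)/100 = 4.3800 bits, so n ≤ 2^4.3800 = 20.821 → at most 20.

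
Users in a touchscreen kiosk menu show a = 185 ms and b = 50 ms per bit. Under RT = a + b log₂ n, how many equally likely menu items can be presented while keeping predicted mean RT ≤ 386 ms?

Set 185 + 50·log₂ n ≤ 386 → log₂ n ≤ (386 − 185)/50 = 4.0200.
So n ≤ 2^4.0200 = 16.223; the largest integer n is 16.

16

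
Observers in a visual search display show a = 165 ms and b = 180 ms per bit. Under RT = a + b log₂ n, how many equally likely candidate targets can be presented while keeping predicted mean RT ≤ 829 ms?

12

Set 165 + 180·log₂ n ≤ 829 → log₂ n ≤ (829 − 165)/180 = 3.6889.
So n ≤ 2^3.6889 = 12.896; the largest integer n is 12.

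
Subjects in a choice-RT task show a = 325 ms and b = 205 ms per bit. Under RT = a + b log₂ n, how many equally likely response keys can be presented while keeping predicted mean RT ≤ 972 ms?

8

Set 325 + 205·log₂ n ≤ 972 → log₂ n ≤ (972 − 325)/205 = 3.1561.
So n ≤ 2^3.1561 = 8.914; the largest integer n is 8.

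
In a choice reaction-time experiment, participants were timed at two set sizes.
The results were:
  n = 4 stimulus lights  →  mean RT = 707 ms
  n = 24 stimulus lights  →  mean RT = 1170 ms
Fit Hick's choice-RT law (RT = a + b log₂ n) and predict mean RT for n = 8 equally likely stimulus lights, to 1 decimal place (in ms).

886.1 ms

With log₂ n on the abscissa the relation is linear; from the two conditions:
  b = (1170 − 707) / (log₂ 24 − log₂ 4) = 463 / (4.5850 − 2) = 179.113 ms/bit
  a = 707 − 179.113 × 2 = 348.774 ms
Then RT(8) = 348.774 + 179.113 × log₂ 8 = 348.774 + 179.113 × 3 ≈ 886.113 ms.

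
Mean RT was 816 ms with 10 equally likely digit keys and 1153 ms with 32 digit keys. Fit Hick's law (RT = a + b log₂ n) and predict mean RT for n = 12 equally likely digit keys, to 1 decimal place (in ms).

Fit slope and intercept:
  b = (1153 − 816) / (log₂ 32 − log₂ 10) = 337 / (5 − 3.3219) = 200.826 ms/bit
  a = 816 − 200.826 × 3.3219 = 148.871 ms
Then RT(12) = 148.871 + 200.826 × log₂ 12 = 148.871 + 200.826 × 3.5850 ≈ 868.824 ms.

868.8 ms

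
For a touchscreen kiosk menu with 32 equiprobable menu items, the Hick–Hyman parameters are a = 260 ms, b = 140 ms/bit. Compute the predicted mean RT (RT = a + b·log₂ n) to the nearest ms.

960 ms

log₂(32) = 5 bits, so RT = 260 + 140 × 5 ≈ 960.000 ms.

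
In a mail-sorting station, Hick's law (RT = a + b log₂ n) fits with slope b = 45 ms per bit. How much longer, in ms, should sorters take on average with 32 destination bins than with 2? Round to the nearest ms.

Only the slope matters, since a is common to both: ΔRT = b·log₂(n₂/n₁).
log₂(32) − log₂(2) = log₂(32/2) = log₂(16) = 4.
ΔRT = 45 × 4.0000 = 180.000 ms.

180 ms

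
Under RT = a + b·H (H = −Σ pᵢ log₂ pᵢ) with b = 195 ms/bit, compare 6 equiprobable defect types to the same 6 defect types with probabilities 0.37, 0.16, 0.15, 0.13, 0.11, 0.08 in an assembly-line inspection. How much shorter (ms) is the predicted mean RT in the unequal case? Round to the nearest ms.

38 ms

Equiprobable entropy H₀ = log₂ 6 = 2.5850 bits.
Skewed entropy H = −Σ pᵢ log₂ pᵢ = 2.3887 bits.
ΔRT = b·(H₀ − H) = 195 × 0.1962 = 38.27 ms.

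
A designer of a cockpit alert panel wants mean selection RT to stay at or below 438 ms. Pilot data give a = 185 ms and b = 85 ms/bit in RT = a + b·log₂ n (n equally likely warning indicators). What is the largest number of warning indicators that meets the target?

7

85·log₂ n ≤ 438 − 185 = 253, giving log₂ n ≤ 2.9765 and n ≤ 7.871. The largest whole number is 7.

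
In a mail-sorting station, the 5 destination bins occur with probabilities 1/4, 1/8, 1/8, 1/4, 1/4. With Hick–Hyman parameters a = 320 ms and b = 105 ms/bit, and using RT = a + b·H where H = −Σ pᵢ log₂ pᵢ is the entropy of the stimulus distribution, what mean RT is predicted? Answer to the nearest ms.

H = −Σ pᵢ log₂ pᵢ = 0.25·2 + 0.125·3 + 0.125·3 + 0.25·2 + 0.25·2 = 2.250 bits.
RT = 320 + 105 × 2.250 = 556.25 ms.

556 ms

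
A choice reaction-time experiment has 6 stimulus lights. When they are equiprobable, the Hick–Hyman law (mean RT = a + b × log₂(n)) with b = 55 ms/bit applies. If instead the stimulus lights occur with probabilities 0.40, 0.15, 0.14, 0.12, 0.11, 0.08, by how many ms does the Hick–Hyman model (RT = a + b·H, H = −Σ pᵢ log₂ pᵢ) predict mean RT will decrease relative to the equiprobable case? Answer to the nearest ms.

The RT saving is b·ΔH. Equiprobable H₀ = log₂(6) = 2.5850 bits; with the given probabilities H = 2.3453 bits.
b·(H₀ − H) = 55 × (2.5850 − 2.3453) = 13.18 ms.

13 ms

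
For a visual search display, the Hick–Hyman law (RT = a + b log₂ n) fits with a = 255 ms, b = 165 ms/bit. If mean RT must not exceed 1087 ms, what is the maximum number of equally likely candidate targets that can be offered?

32

Information budget: (1087 − 255)/165 = 5.0424 bits, so n ≤ 2^5.0424 = 32.955 → at most 32.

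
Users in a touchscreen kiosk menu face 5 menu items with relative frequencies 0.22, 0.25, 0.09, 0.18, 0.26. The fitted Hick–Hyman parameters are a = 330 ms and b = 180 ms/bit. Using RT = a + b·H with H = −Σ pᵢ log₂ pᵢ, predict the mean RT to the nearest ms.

734 ms

Entropy contributions −pᵢ log₂ pᵢ: 0.4806, 0.5000, 0.3127, 0.4453, 0.5053; sum H = 2.2438 bits.
RT = a + bH = 330 + 180·2.2438 = 733.89 ms.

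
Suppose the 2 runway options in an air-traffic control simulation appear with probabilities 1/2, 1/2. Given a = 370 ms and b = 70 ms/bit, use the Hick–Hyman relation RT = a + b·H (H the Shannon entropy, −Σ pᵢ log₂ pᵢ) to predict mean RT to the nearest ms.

440 ms

H = −Σ pᵢ log₂ pᵢ = 0.5·1 + 0.5·1 = 1.000 bits.
RT = 370 + 70 × 1.000 = 440.00 ms.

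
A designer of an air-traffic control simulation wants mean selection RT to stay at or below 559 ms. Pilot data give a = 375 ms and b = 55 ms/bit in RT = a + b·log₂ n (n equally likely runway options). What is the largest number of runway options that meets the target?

10

55·log₂ n ≤ 559 − 375 = 184, giving log₂ n ≤ 3.3455 and n ≤ 10.164. The largest whole number is 10.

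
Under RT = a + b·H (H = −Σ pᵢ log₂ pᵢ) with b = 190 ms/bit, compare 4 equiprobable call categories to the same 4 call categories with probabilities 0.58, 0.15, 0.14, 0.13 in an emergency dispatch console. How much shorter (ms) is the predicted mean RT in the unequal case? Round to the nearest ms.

67 ms

The RT saving is b·ΔH. Equiprobable H₀ = log₂(4) = 2.0000 bits; with the given probabilities H = 1.6461 bits.
b·(H₀ − H) = 190 × (2.0000 − 1.6461) = 67.24 ms.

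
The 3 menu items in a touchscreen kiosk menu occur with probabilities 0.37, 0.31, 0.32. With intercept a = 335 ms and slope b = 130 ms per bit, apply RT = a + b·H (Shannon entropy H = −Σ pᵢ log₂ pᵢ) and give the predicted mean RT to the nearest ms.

540 ms

Entropy contributions −pᵢ log₂ pᵢ: 0.5307, 0.5238, 0.5260; sum H = 1.5806 bits.
RT = a + bH = 335 + 130·1.5806 = 540.47 ms.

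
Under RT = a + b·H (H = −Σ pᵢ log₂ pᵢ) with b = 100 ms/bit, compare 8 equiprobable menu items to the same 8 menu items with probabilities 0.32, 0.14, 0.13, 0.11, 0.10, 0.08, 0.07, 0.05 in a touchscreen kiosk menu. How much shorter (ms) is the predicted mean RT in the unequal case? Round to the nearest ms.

The RT saving is b·ΔH. Equiprobable H₀ = log₂(8) = 3.0000 bits; with the given probabilities H = 2.7644 bits.
b·(H₀ − H) = 100 × (3.0000 − 2.7644) = 23.56 ms.

24 ms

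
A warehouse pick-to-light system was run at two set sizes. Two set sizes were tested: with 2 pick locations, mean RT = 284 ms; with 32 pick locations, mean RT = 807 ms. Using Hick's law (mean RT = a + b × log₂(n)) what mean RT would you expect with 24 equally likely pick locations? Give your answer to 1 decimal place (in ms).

Fit slope and intercept:
  b = (807 − 284) / (log₂ 32 − log₂ 2) = 523 / (5 − 1) = 130.750 ms/bit
  a = 284 − 130.750 × 1 = 153.250 ms
Then RT(24) = 153.250 + 130.750 × log₂ 24 = 153.250 + 130.750 × 4.5850 ≈ 752.734 ms.

752.7 ms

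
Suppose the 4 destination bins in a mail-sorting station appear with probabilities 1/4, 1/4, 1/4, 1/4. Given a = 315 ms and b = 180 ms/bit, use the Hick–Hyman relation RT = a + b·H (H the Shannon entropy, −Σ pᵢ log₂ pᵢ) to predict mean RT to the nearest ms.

675 ms

Each term −pᵢ log₂ pᵢ: 0.25·2 + 0.25·2 + 0.25·2 + 0.25·2; summed, H = 2.000 bits.
Mean RT = a + bH = 315 + 180·2.000 = 675.00 ms.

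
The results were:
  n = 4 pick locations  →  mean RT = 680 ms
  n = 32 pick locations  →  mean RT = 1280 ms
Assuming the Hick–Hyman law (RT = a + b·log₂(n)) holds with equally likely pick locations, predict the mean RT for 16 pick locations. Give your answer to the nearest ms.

1080 ms

RT is linear in log₂ n, so two points fix the line:
  b = (1280 − 680) / (log₂ 32 − log₂ 4) = 600 / (5 − 2) = 200 ms/bit
  a = 680 − 200 × 2 = 280 ms
Then RT(16) = 280 + 200 × log₂ 16 = 280 + 200 × 4 ≈ 1080.000 ms.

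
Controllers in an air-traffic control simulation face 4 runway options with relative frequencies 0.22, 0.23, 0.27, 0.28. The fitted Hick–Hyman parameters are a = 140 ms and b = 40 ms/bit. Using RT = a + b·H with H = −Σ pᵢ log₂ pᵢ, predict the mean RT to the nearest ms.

220 ms

H = 0.22·log₂(1/0.22) + 0.23·log₂(1/0.23) + 0.27·log₂(1/0.27) + 0.28·log₂(1/0.28) = 1.9925 bits.
RT = 140 + 40 × 1.9925 = 219.70 ms.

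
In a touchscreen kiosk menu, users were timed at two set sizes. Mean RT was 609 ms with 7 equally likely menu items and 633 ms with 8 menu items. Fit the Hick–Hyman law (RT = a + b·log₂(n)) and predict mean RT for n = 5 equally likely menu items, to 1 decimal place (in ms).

548.5 ms

Solve the two-equation system in a and b:
  b = (633 − 609) / (log₂ 8 − log₂ 7) = 24 / (3 − 2.8074) = 124.581 ms/bit
  a = 609 − 124.581 × 2.8074 = 259.256 ms
Then RT(5) = 259.256 + 124.581 × log₂ 5 = 259.256 + 124.581 × 2.3219 ≈ 548.525 ms.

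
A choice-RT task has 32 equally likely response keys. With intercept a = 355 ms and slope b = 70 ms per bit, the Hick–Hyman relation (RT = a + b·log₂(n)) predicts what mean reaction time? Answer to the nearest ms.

705 ms

log₂(32) = 5 bits, so RT = 355 + 70 × 5 ≈ 705.000 ms.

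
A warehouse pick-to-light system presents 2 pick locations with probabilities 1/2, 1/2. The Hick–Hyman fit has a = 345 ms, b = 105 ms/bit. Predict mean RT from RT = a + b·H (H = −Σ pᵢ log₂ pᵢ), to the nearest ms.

Each term −pᵢ log₂ pᵢ: 0.5·1 + 0.5·1; summed, H = 1.000 bits.
Mean RT = a + bH = 345 + 105·1.000 = 450.00 ms.

450 ms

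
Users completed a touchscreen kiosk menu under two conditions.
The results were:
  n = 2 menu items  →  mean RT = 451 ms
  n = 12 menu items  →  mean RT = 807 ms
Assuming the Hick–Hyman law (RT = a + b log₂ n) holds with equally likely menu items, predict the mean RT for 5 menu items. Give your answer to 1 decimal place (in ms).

Fit slope and intercept:
  b = (807 − 451) / (log₂ 12 − log₂ 2) = 356 / (3.5850 − 1) = 137.720 ms/bit
  a = 451 − 137.720 × 1 = 313.280 ms
Then RT(5) = 313.280 + 137.720 × log₂ 5 = 313.280 + 137.720 × 2.3219 ≈ 633.055 ms.

633.1 ms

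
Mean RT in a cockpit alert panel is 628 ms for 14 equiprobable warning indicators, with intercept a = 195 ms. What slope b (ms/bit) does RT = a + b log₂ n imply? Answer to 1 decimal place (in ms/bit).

113.7 ms/bit

14 alternatives carry log₂ 14 = 3.8074 bits; the choice cost is 628 − 195 = 433 ms, so b = 433/3.8074 = 113.727 ms/bit.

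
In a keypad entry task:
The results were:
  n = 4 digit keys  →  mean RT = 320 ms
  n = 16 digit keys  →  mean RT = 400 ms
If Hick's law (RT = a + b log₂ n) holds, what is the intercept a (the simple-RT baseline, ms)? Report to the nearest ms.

240 ms

Slope: b = (400 − 320) / (log₂ 16 − log₂ 4) = 80/2.0000 = 40 ms/bit.
a = RT₁ − b·log₂ n₁ = 320 − 40 × 2 = 240.000 ms.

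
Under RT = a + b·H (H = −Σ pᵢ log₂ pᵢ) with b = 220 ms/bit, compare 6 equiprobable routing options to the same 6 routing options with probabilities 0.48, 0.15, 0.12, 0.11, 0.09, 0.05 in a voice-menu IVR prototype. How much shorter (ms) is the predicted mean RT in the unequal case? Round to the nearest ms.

92 ms

The RT saving is b·ΔH. Equiprobable H₀ = log₂(6) = 2.5850 bits; with the given probabilities H = 2.1649 bits.
b·(H₀ − H) = 220 × (2.5850 − 2.1649) = 92.41 ms.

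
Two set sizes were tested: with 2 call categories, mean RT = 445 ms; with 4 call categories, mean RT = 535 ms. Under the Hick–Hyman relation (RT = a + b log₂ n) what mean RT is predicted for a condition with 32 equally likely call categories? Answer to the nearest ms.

Solve the two-equation system in a and b:
  b = (535 − 445) / (log₂ 4 − log₂ 2) = 90 / (2 − 1) = 90 ms/bit
  a = 445 − 90 × 1 = 355 ms
Then RT(32) = 355 + 90 × log₂ 32 = 355 + 90 × 5 ≈ 805.000 ms.

805 ms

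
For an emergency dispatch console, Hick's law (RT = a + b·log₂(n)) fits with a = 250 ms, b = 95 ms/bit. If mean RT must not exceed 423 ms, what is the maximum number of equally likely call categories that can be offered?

Set 250 + 95·log₂ n ≤ 423 → log₂ n ≤ (423 − 250)/95 = 1.8211.
So n ≤ 2^1.8211 = 3.533; the largest integer n is 3.

3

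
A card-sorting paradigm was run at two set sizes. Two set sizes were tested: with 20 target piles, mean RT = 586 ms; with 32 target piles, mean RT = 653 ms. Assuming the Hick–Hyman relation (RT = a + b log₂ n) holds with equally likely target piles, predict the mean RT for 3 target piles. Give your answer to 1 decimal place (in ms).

RT is linear in log₂ n, so two points fix the line:
  b = (653 − 586) / (log₂ 32 − log₂ 20) = 67 / (5 − 4.3219) = 98.810 ms/bit
  a = 586 − 98.810 × 4.3219 = 158.952 ms
Then RT(3) = 158.952 + 98.810 × log₂ 3 = 158.952 + 98.810 × 1.5850 ≈ 315.562 ms.

315.6 ms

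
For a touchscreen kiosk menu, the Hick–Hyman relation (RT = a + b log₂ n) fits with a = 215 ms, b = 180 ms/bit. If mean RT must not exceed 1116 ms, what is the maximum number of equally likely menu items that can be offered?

32

Set 215 + 180·log₂ n ≤ 1116 → log₂ n ≤ (1116 − 215)/180 = 5.0056.
So n ≤ 2^5.0056 = 32.123; the largest integer n is 32.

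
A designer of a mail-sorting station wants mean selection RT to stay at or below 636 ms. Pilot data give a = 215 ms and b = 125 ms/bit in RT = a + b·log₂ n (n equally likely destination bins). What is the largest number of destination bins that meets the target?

125·log₂ n ≤ 636 − 215 = 421, giving log₂ n ≤ 3.3680 and n ≤ 10.324. The largest whole number is 10.

10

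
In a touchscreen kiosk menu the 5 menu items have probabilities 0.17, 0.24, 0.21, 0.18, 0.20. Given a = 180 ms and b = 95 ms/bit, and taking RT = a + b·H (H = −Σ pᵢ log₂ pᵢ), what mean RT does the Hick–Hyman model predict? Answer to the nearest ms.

Entropy contributions −pᵢ log₂ pᵢ: 0.4346, 0.4941, 0.4728, 0.4453, 0.4644; sum H = 2.3112 bits.
RT = a + bH = 180 + 95·2.3112 = 399.57 ms.

400 ms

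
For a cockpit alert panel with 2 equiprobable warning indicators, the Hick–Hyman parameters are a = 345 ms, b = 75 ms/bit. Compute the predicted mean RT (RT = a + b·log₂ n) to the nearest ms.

420 ms

log₂(2) = 1 bits, so RT = 345 + 75 × 1 ≈ 420.000 ms.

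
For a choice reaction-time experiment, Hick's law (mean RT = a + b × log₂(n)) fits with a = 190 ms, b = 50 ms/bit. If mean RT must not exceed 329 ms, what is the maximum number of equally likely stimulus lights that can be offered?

6

Information budget: (329 − 190)/50 = 2.7800 bits, so n ≤ 2^2.7800 = 6.869 → at most 6.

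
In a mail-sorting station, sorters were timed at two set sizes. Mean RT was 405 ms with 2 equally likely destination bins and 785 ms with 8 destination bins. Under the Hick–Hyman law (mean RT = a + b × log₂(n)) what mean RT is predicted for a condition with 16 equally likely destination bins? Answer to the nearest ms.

975 ms

Fit slope and intercept:
  b = (785 − 405) / (log₂ 8 − log₂ 2) = 380 / (3 − 1) = 190 ms/bit
  a = 405 − 190 × 1 = 215 ms
Then RT(16) = 215 + 190 × log₂ 16 = 215 + 190 × 4 ≈ 975.000 ms.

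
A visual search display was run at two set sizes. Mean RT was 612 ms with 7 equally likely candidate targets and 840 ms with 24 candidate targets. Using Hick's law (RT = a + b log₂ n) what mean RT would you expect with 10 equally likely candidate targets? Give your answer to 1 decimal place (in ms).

Fit slope and intercept:
  b = (840 − 612) / (log₂ 24 − log₂ 7) = 228 / (4.5850 − 2.8074) = 128.262 ms/bit
  a = 612 − 128.262 × 2.8074 = 251.922 ms
Then RT(10) = 251.922 + 128.262 × log₂ 10 = 251.922 + 128.262 × 3.3219 ≈ 678.000 ms.

678.0 ms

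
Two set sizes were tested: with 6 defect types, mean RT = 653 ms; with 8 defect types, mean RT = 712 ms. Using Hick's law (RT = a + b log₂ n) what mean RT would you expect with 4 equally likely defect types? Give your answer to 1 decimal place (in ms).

569.8 ms

Solve the two-equation system in a and b:
  b = (712 − 653) / (log₂ 8 − log₂ 6) = 59 / (3 − 2.5850) = 142.156 ms/bit
  a = 653 − 142.156 × 2.5850 = 285.533 ms
Then RT(4) = 285.533 + 142.156 × log₂ 4 = 285.533 + 142.156 × 2 ≈ 569.844 ms.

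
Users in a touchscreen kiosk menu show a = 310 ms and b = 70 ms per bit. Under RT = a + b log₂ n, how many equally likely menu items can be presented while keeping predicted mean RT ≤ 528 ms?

Set 310 + 70·log₂ n ≤ 528 → log₂ n ≤ (528 − 310)/70 = 3.1143.
So n ≤ 2^3.1143 = 8.660; the largest integer n is 8.

8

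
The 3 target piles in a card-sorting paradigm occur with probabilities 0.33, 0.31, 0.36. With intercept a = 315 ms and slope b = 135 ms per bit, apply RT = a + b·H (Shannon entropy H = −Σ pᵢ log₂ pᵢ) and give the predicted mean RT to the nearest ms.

529 ms

H = 0.33·log₂(1/0.33) + 0.31·log₂(1/0.31) + 0.36·log₂(1/0.36) = 1.5822 bits.
RT = 315 + 135 × 1.5822 = 528.60 ms.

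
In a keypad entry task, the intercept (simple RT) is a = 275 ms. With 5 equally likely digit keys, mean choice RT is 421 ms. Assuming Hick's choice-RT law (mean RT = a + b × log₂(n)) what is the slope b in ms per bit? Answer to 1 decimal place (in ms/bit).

62.9 ms/bit

5 alternatives carry log₂ 5 = 2.3219 bits; the choice cost is 421 − 275 = 146 ms, so b = 146/2.3219 = 62.879 ms/bit.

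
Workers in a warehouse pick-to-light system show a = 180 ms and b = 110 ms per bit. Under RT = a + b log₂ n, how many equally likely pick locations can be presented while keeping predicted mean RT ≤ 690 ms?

24

Set 180 + 110·log₂ n ≤ 690 → log₂ n ≤ (690 − 180)/110 = 4.6364.
So n ≤ 2^4.6364 = 24.871; the largest integer n is 24.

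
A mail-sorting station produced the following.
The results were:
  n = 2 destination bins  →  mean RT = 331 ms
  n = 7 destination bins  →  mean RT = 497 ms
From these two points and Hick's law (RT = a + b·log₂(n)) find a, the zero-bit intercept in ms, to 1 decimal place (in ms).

239.2 ms

b = (RT₂ − RT₁)/(log₂ n₂ − log₂ n₁) = (497 − 331)/(2.8074 − 1) = 91.847 ms/bit.
a = RT₁ − b·log₂ n₁ = 331 − 91.847 × 1 = 239.153 ms.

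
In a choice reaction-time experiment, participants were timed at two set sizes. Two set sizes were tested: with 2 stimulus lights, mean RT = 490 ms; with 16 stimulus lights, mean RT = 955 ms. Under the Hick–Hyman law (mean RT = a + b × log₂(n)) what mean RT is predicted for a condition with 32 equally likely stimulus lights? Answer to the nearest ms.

RT is linear in log₂ n, so two points fix the line:
  b = (955 − 490) / (log₂ 16 − log₂ 2) = 465 / (4 − 1) = 155 ms/bit
  a = 490 − 155 × 1 = 335 ms
Then RT(32) = 335 + 155 × log₂ 32 = 335 + 155 × 5 ≈ 1110.000 ms.

1110 ms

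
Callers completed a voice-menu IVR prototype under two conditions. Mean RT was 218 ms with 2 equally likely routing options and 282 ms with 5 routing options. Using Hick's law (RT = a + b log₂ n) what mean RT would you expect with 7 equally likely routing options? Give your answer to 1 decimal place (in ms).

305.5 ms

Fit slope and intercept:
  b = (282 − 218) / (log₂ 5 − log₂ 2) = 64 / (2.3219 − 1) = 48.414 ms/bit
  a = 218 − 48.414 × 1 = 169.586 ms
Then RT(7) = 169.586 + 48.414 × log₂ 7 = 169.586 + 48.414 × 2.8074 ≈ 305.502 ms.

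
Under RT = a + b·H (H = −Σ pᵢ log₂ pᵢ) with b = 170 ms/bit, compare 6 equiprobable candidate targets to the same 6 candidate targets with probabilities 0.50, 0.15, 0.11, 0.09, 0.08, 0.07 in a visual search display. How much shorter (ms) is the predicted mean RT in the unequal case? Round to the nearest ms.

77 ms

Equiprobable entropy H₀ = log₂ 6 = 2.5850 bits.
Skewed entropy H = −Σ pᵢ log₂ pᵢ = 2.1335 bits.
ΔRT = b·(H₀ − H) = 170 × 0.4514 = 76.74 ms.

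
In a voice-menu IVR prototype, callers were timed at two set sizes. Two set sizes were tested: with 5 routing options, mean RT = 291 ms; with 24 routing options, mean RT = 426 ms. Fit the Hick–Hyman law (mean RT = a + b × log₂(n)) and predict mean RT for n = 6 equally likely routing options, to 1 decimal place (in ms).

Solve the two-equation system in a and b:
  b = (426 − 291) / (log₂ 24 − log₂ 5) = 135 / (4.5850 − 2.3219) = 59.654 ms/bit
  a = 291 − 59.654 × 2.3219 = 152.487 ms
Then RT(6) = 152.487 + 59.654 × log₂ 6 = 152.487 + 59.654 × 2.5850 ≈ 306.691 ms.

306.7 ms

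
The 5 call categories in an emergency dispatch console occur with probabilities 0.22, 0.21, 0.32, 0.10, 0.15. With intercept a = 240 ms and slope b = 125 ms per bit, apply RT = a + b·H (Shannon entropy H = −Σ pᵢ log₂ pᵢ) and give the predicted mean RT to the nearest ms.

H = 0.22·log₂(1/0.22) + 0.21·log₂(1/0.21) + 0.32·log₂(1/0.32) + 0.10·log₂(1/0.10) + 0.15·log₂(1/0.15) = 2.2222 bits.
RT = 240 + 125 × 2.2222 = 517.77 ms.

518 ms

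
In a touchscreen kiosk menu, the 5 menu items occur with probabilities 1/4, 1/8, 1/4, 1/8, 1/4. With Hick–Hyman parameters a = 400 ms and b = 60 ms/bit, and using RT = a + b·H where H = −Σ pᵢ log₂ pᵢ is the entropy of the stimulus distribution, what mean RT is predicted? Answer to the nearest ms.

535 ms

Each term −pᵢ log₂ pᵢ: 0.25·2 + 0.125·3 + 0.25·2 + 0.125·3 + 0.25·2; summed, H = 2.250 bits.
Mean RT = a + bH = 400 + 60·2.250 = 535.00 ms.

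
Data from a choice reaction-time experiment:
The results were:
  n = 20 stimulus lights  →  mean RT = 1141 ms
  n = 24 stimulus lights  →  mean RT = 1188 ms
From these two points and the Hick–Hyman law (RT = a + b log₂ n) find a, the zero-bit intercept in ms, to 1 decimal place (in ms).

b = (RT₂ − RT₁)/(log₂ n₂ − log₂ n₁) = (1188 − 1141)/(4.5850 − 4.3219) = 178.684 ms/bit.
a = RT₁ − b·log₂ n₁ = 1141 − 178.684 × 4.3219 = 368.741 ms.

368.7 ms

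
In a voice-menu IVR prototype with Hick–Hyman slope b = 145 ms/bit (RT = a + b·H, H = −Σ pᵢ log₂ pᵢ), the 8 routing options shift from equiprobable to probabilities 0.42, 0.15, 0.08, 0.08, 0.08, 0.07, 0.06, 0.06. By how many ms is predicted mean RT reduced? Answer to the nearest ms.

63 ms

Equiprobable entropy H₀ = log₂ 8 = 3.0000 bits.
Skewed entropy H = −Σ pᵢ log₂ pᵢ = 2.5663 bits.
ΔRT = b·(H₀ − H) = 145 × 0.4337 = 62.88 ms.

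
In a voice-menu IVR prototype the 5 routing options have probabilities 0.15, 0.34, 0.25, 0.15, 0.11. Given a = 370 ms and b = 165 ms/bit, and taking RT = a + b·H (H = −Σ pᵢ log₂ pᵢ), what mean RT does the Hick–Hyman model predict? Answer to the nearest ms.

733 ms

Entropy contributions −pᵢ log₂ pᵢ: 0.4105, 0.5292, 0.5000, 0.4105, 0.3503; sum H = 2.2006 bits.
RT = a + bH = 370 + 165·2.2006 = 733.09 ms.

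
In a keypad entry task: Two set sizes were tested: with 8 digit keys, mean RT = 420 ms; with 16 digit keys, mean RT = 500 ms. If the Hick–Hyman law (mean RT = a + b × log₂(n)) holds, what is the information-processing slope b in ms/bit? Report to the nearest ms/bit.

80 ms/bit

b = (RT₂ − RT₁)/(log₂ n₂ − log₂ n₁) = (500 − 420)/(4 − 3) = 80 ms/bit.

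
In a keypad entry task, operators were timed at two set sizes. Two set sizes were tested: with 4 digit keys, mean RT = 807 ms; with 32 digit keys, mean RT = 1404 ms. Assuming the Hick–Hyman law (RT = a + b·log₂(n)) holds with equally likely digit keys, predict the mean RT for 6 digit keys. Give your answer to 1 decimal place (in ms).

Fit slope and intercept:
  b = (1404 − 807) / (log₂ 32 − log₂ 4) = 597 / (5 − 2) = 199.000 ms/bit
  a = 807 − 199.000 × 2 = 409.000 ms
Then RT(6) = 409.000 + 199.000 × log₂ 6 = 409.000 + 199.000 × 2.5850 ≈ 923.408 ms.

923.4 ms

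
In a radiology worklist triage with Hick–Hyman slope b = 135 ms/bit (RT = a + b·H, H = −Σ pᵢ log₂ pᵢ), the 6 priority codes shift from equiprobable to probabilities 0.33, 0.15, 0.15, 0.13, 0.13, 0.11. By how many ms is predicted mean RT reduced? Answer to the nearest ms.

16 ms

Equiprobable entropy H₀ = log₂ 6 = 2.5850 bits.
Skewed entropy H = −Σ pᵢ log₂ pᵢ = 2.4645 bits.
ΔRT = b·(H₀ − H) = 135 × 0.1205 = 16.26 ms.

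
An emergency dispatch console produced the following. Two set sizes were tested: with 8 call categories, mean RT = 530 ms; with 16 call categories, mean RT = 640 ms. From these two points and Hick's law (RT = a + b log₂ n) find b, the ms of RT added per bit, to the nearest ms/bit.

Slope: b = (640 − 530) / (log₂ 16 − log₂ 8) = 110/1.0000 = 110 ms/bit.

110 ms/bit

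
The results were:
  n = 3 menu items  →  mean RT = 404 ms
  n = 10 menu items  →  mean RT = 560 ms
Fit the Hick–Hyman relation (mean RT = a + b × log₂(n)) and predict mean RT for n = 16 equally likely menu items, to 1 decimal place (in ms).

RT is linear in log₂ n, so two points fix the line:
  b = (560 − 404) / (log₂ 10 − log₂ 3) = 156 / (3.3219 − 1.5850) = 89.812 ms/bit
  a = 404 − 89.812 × 1.5850 = 261.652 ms
Then RT(16) = 261.652 + 89.812 × log₂ 16 = 261.652 + 89.812 × 4 ≈ 620.899 ms.

620.9 ms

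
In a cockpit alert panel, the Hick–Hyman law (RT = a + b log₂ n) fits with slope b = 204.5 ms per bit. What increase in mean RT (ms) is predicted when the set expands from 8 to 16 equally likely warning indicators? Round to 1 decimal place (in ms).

Only the slope matters, since a is common to both: ΔRT = b·log₂(n₂/n₁).
log₂(16) − log₂(8) = log₂(16/8) = log₂(2) = 1.
ΔRT = 204.5 × 1.0000 = 204.500 ms.

204.5 ms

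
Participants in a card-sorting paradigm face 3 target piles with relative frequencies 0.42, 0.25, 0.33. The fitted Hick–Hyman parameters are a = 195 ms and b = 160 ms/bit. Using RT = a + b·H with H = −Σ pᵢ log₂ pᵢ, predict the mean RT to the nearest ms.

H = 0.42·log₂(1/0.42) + 0.25·log₂(1/0.25) + 0.33·log₂(1/0.33) = 1.5535 bits.
RT = 195 + 160 × 1.5535 = 443.56 ms.

444 ms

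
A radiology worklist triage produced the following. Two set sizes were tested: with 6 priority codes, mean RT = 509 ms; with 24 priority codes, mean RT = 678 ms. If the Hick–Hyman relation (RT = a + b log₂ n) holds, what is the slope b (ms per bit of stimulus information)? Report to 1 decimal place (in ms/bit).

Slope: b = (678 − 509) / (log₂ 24 − log₂ 6) = 169/2.0000 = 84.500 ms/bit.

84.5 ms/bit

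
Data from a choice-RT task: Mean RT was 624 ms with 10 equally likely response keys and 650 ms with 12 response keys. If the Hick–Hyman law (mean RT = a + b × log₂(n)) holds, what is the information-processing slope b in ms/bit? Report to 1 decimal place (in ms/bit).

The slope on a log₂ axis is (650 − 624) / (3.5850 − 3.3219) = 98.846 ms/bit.

98.8 ms/bit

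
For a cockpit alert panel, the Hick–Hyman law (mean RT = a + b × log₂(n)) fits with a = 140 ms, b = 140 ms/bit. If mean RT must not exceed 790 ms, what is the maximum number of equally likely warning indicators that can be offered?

24

Set 140 + 140·log₂ n ≤ 790 → log₂ n ≤ (790 − 140)/140 = 4.6429.
So n ≤ 2^4.6429 = 24.983; the largest integer n is 24.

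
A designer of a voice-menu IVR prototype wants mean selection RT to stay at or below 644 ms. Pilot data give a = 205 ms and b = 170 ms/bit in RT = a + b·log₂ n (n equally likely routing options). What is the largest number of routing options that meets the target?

Set 205 + 170·log₂ n ≤ 644 → log₂ n ≤ (644 − 205)/170 = 2.5824.
So n ≤ 2^2.5824 = 5.989; the largest integer n is 5.

5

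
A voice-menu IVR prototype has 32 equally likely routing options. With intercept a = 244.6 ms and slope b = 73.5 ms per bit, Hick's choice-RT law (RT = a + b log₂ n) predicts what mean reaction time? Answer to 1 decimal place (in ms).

log₂(32) = 5 bits, so RT = 244.6 + 73.5 × 5 ≈ 612.100 ms.

612.1 ms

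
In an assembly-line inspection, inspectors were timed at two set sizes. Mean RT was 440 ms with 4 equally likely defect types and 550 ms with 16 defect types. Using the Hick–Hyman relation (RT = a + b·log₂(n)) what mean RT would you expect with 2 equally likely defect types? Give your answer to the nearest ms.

Solve the two-equation system in a and b:
  b = (550 − 440) / (log₂ 16 − log₂ 4) = 110 / (4 − 2) = 55 ms/bit
  a = 440 − 55 × 2 = 330 ms
Then RT(2) = 330 + 55 × log₂ 2 = 330 + 55 × 1 ≈ 385.000 ms.

385 ms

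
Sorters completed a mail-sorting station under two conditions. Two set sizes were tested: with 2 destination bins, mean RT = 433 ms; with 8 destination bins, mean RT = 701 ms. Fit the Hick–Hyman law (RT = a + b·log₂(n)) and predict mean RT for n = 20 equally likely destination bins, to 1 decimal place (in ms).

With log₂ n on the abscissa the relation is linear; from the two conditions:
  b = (701 − 433) / (log₂ 8 − log₂ 2) = 268 / (3 − 1) = 134.000 ms/bit
  a = 433 − 134.000 × 1 = 299.000 ms
Then RT(20) = 299.000 + 134.000 × log₂ 20 = 299.000 + 134.000 × 4.3219 ≈ 878.138 ms.

878.1 ms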